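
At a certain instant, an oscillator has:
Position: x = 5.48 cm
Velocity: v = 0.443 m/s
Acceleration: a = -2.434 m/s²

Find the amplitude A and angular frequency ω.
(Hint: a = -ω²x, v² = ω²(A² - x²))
a = −ω²x → ω = √(|a|/x) = √(2.434/0.0548) = 6.665 rad/s
v² = ω²(A² − x²) → A = √(x² + v²/ω²) = √(0.0548² + 0.443²/6.665²) = 0.08615 m = 8.615 cm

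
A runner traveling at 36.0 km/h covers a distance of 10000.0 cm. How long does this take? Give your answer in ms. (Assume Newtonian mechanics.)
t = d/v (with unit conversion) = 10000.0 ms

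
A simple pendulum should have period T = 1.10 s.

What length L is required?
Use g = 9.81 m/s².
T = 2π√(L/g) → L = g(T/2π)² = 9.81×(1.1/2π)² = 0.3007 m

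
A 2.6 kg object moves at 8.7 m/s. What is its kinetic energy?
KE = ½mv² = ½×2.6×8.7² = 98.397 J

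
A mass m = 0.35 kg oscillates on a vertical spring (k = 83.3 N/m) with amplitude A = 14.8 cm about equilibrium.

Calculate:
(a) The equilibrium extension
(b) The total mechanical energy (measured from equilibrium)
x_eq = mg/k = 0.35×9.81/83.3 = 0.04122 m = 4.122 cm
E = ½kA² = ½×83.3×(0.148)² = 0.9123 J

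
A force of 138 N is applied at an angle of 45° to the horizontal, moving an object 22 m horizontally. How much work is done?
W = Fd cosθ = 138×22×cos(45°) = 2146.8 J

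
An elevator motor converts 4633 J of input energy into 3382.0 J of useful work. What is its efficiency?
η = W_out/W_in = 3382.0/4633 = 0.73 = 73.0%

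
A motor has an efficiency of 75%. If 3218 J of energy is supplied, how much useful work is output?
W_out = η × W_in = 0.75 × 3218 = 2413.5 J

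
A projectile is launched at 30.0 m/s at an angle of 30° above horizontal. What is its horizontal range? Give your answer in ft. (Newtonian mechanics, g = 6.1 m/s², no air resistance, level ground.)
R = v₀² sin(2θ) / g (with unit conversion) = 419.2 ft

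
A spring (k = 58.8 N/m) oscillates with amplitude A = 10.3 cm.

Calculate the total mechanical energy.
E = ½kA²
E = ½kA² = ½×58.8×(0.103)² = 0.3119 J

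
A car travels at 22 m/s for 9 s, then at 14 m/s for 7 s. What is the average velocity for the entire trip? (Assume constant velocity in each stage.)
d₁ = v₁t₁ = 22 × 9 = 198 m
d₂ = v₂t₂ = 14 × 7 = 98 m
d_total = 296 m, t_total = 16 s
v_avg = d_total/t_total = 296/16 = 18.5 m/s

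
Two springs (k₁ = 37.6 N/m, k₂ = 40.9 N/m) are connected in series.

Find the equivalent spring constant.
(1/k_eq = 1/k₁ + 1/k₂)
1/k_eq = 1/37.6 + 1/40.9 = 0.051046; k_eq = 19.59 N/m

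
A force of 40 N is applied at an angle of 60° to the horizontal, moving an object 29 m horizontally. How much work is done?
W = Fd cosθ = 40×29×cos(60°) = 580.0 J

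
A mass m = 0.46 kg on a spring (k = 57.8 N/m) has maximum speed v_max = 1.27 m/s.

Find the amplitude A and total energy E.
½mv²_max = ½kA² → A = v_max√(m/k) = 1.27×√(0.46/57.8) = 0.1133 m = 11.33 cm
E = ½mv²_max = ½×0.46×1.27² = 0.371 J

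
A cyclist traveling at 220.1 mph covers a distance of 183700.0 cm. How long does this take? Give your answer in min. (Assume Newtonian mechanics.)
t = d/v (with unit conversion) = 0.3112 min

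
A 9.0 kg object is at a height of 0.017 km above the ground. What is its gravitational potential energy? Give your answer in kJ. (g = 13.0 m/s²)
PE = mgh = 9 kg × 13.0 m/s² × 17 m = 1989 J = 1.989 kJ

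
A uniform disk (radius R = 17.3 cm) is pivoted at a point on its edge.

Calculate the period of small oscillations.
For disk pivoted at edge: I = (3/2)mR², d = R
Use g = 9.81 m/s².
I/m = (3/2)R² = 0.04489 m²; d = R = 0.173 m
T = 2π√((3/2)R²/(gR)) = 2π√(3R/(2g)) = 1.022 s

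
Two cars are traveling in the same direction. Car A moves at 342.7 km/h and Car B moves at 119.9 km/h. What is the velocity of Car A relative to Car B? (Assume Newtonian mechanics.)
v_rel = v_A - v_B = 342.7 - 119.9 = 222.8 km/h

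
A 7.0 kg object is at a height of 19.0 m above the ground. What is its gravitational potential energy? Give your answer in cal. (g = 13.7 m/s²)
PE = mgh = 7 kg × 13.7 m/s² × 19 m = 1822 J = 435.5 cal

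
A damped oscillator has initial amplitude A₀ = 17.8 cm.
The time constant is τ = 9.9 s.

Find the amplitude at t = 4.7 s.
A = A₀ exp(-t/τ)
A = A₀ exp(−t/τ) = 17.8×exp(−4.7/9.9) = 11.07 cm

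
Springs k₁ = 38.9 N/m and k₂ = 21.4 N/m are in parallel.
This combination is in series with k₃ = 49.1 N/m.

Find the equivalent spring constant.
k₁₂ = k₁ + k₂ = 60.3 N/m (parallel)
1/k_eq = 1/k₁₂ + 1/k₃ → k_eq = 27.06 N/m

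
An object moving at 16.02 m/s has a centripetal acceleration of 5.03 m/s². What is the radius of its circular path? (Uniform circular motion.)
r = v²/a_c = 16.02²/5.03 = 51.02 m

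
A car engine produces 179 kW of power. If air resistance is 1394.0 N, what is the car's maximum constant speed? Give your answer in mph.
P = Fv → v = P/F = 179000 W / 1394 N = 128.4 m/s = 287.2 mph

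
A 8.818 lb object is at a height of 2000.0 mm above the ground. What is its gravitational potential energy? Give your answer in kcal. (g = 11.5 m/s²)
PE = mgh = 4 kg × 11.5 m/s² × 2 m = 91.99 J = 0.02199 kcal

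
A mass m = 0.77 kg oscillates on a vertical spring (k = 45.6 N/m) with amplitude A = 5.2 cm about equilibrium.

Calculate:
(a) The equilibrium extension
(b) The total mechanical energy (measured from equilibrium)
x_eq = mg/k = 0.77×9.81/45.6 = 0.1657 m = 16.57 cm
E = ½kA² = ½×45.6×(0.052)² = 0.06165 J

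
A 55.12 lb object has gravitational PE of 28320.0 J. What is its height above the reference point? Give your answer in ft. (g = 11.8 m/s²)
PE = mgh → h = PE/(mg) = 2.832e+04 J / (25 kg × 11.8 m/s²) = 95.99 m = 314.9 ft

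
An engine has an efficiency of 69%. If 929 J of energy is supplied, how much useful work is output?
W_out = η × W_in = 0.69 × 929 = 641.01 J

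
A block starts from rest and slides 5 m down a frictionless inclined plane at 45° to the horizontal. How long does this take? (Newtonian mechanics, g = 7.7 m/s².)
a = g sin(θ) = 7.7 × sin(45°) = 5.44 m/s²
t = √(2d/a) = √(2 × 5 / 5.44) = 1.36 s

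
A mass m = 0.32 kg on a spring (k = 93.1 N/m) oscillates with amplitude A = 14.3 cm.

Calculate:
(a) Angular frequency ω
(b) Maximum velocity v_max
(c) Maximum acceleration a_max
ω = √(k/m) = √(93.1/0.32) = 17.06 rad/s
v_max = ωA = 17.06×0.143 = 2.439 m/s
a_max = ω²A = 17.06²×0.143 = 41.6 m/s²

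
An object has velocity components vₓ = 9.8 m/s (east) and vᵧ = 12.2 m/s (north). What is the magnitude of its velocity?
|v| = √(vₓ² + vᵧ²) = √(9.8² + 12.2²) = √(244.88) = 15.65 m/s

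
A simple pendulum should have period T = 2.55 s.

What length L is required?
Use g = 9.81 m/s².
T = 2π√(L/g) → L = g(T/2π)² = 9.81×(2.55/2π)² = 1.616 m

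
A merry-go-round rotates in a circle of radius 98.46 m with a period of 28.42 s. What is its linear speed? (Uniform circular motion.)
v = 2πr/T = 2π×98.46/28.42 = 21.77 m/s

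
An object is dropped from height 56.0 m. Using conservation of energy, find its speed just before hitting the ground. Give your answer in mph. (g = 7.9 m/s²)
mgh = ½mv² → v = √(2gh) = √(2×7.9×56) = 29.75 m/s = 66.54 mph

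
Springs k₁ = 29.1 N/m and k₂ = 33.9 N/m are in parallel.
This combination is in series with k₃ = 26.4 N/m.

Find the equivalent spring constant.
k₁₂ = k₁ + k₂ = 63 N/m (parallel)
1/k_eq = 1/k₁₂ + 1/k₃ → k_eq = 18.6 N/m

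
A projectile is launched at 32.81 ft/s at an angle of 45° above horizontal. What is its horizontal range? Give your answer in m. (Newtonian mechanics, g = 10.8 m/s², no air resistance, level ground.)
R = v₀² sin(2θ) / g (with unit conversion) = 9.26 m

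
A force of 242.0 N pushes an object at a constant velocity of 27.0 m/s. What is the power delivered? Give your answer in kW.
P = Fv = 242 N × 27 m/s = 6534 W = 6.534 kW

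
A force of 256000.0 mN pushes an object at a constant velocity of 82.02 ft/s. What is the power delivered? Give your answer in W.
P = Fv = 256 N × 25 m/s = 6400 W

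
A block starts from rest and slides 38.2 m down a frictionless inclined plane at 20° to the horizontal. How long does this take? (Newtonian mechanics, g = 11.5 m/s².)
a = g sin(θ) = 11.5 × sin(20°) = 3.93 m/s²
t = √(2d/a) = √(2 × 38.2 / 3.93) = 4.41 s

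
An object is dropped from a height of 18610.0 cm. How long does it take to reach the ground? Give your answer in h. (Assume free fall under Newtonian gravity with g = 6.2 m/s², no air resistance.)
t = √(2h/g) (with unit conversion) = 0.002152 h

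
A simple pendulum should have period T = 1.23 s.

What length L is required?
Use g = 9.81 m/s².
T = 2π√(L/g) → L = g(T/2π)² = 9.81×(1.23/2π)² = 0.3759 m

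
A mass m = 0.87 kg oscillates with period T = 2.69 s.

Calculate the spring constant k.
T = 2π√(m/k) → k = m(2π/T)² = 0.87×(2π/2.69)² = 4.747 N/m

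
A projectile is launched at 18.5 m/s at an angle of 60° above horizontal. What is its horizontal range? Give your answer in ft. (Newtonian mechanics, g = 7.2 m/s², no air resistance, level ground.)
R = v₀² sin(2θ) / g (with unit conversion) = 135.1 ft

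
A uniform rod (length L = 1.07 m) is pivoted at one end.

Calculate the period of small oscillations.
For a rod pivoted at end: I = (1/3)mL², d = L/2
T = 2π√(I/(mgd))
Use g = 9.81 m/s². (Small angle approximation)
I/m = (1/3)L² = 0.3816 m²; d = L/2 = 0.535 m
T = 2π√(I/(mgd)) = 2π√(0.3816/(9.81×0.535)) = 1.694 s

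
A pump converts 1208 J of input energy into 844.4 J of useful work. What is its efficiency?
η = W_out/W_in = 844.4/1208 = 0.699 = 69.9%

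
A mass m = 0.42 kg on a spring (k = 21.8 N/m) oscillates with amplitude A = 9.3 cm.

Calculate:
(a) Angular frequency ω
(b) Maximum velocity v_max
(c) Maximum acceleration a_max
ω = √(k/m) = √(21.8/0.42) = 7.204 rad/s
v_max = ωA = 7.204×0.093 = 0.67 m/s
a_max = ω²A = 7.204²×0.093 = 4.827 m/s²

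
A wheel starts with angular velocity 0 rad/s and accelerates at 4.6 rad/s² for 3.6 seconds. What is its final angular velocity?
ω = ω₀ + αt = 0 + 4.6 × 3.6 = 16.56 rad/s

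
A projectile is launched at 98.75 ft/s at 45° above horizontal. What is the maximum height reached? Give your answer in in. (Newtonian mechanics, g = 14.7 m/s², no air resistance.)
H = v₀²sin²(θ)/(2g) (with unit conversion) = 606.6 in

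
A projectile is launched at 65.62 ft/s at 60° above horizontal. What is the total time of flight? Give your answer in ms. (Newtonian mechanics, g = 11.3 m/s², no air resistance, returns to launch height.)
T = 2v₀sin(θ)/g (with unit conversion) = 3066.0 ms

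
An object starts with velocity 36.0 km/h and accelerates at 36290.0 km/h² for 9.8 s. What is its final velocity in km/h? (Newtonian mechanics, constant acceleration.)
v = v₀ + at (with unit conversion) = 134.8 km/h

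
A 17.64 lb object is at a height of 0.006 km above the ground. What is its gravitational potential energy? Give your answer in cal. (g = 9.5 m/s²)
PE = mgh = 8.001 kg × 9.5 m/s² × 6 m = 456.1 J = 109.0 cal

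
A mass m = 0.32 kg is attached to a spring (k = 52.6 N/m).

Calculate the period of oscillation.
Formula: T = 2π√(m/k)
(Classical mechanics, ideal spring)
T = 2π√(m/k) = 2π√(0.32/52.6) = 0.4901 s; f = 1/T = 2.041 Hz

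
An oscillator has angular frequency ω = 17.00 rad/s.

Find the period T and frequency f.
T = 2π/ω = 2π/17.0 = 0.3696 s; f = ω/2π = 2.706 Hz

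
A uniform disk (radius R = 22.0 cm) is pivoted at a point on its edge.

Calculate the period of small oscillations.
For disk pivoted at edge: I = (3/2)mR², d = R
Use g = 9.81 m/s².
I/m = (3/2)R² = 0.0726 m²; d = R = 0.22 m
T = 2π√((3/2)R²/(gR)) = 2π√(3R/(2g)) = 1.152 s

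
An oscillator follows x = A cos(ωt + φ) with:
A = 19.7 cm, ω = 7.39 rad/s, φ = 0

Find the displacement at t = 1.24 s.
x = A cos(ωt + φ) = 19.7×cos(7.39×1.24 + 0) = -19.03 cm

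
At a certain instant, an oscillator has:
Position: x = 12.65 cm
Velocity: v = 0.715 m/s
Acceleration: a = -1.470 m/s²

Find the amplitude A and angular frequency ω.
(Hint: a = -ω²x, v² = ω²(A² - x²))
a = −ω²x → ω = √(|a|/x) = √(1.47/0.1265) = 3.409 rad/s
v² = ω²(A² − x²) → A = √(x² + v²/ω²) = √(0.1265² + 0.715²/3.409²) = 0.2449 m = 24.49 cm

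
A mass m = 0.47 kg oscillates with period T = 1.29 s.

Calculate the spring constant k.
T = 2π√(m/k) → k = m(2π/T)² = 0.47×(2π/1.29)² = 11.15 N/m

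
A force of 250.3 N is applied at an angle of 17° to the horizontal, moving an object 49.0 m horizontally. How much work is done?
W = Fd cosθ = 250.3×49.0×cos(17°) = 11729.0 J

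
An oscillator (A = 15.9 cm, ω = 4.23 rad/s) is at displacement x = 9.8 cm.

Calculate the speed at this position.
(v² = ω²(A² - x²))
v = ω√(A² − x²) = 4.23×√(0.159² − 0.098²) = 0.5296 m/s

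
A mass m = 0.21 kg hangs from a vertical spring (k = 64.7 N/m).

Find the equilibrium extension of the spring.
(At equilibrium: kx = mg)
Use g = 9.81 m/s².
x_eq = mg/k = 0.21×9.81/64.7 = 0.03184 m = 3.184 cm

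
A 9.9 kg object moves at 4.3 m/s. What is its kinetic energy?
KE = ½mv² = ½×9.9×4.3² = 91.5255 J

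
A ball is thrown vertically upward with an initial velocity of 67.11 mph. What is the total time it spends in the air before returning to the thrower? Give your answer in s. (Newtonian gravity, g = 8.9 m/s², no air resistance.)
t_total = 2v₀/g (with unit conversion) = 6.742 s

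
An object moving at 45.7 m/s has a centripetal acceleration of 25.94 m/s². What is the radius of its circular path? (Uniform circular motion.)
r = v²/a_c = 45.7²/25.94 = 80.51 m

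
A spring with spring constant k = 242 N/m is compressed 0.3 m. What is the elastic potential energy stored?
PE = ½kx² = ½×242×0.3² = 10.89 J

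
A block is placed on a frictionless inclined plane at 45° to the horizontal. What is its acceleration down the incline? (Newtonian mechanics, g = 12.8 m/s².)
a = g sin(θ) = 12.8 × sin(45°) = 12.8 × 0.7071 = 9.05 m/s²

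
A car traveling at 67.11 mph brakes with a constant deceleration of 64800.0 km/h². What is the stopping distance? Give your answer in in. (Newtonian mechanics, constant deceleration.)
d = v₀² / (2a) (with unit conversion) = 3544.0 in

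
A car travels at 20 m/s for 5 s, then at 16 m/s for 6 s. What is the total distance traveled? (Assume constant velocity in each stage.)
d₁ = v₁t₁ = 20 × 5 = 100 m
d₂ = v₂t₂ = 16 × 6 = 96 m
d_total = 100 + 96 = 196 m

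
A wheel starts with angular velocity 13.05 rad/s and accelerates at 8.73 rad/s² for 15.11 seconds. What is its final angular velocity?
ω = ω₀ + αt = 13.05 + 8.73 × 15.11 = 144.96 rad/s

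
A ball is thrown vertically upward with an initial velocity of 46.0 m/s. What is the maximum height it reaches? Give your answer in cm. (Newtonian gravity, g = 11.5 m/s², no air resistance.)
h_max = v₀²/(2g) (with unit conversion) = 9200.0 cm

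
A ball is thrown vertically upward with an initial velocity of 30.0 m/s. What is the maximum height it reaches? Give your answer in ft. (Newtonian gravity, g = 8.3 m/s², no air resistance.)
h_max = v₀²/(2g) (with unit conversion) = 177.9 ft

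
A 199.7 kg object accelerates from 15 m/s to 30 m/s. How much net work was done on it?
W_net = ΔKE = ½m(v₂² − v₁²) = ½×199.7×(30² − 15²) = 67398.75 J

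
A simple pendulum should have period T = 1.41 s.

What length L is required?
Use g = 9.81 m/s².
T = 2π√(L/g) → L = g(T/2π)² = 9.81×(1.41/2π)² = 0.494 m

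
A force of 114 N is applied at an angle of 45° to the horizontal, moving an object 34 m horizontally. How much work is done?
W = Fd cosθ = 114×34×cos(45°) = 2740.7 J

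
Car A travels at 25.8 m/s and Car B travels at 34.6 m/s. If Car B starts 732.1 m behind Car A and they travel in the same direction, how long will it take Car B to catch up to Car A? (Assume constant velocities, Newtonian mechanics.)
Relative speed: v_rel = 34.6 - 25.8 = 8.8 m/s
Time to catch: t = d₀/v_rel = 732.1/8.8 = 83.19 s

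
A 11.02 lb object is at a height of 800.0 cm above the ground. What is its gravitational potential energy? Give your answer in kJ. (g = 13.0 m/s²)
PE = mgh = 4.999 kg × 13.0 m/s² × 8 m = 519.9 J = 0.5199 kJ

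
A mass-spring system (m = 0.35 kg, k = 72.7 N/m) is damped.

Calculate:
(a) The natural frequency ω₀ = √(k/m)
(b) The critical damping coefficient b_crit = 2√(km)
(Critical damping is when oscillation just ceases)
ω₀ = √(k/m) = √(72.7/0.35) = 14.41 rad/s
b_crit = 2√(km) = 2√(72.7×0.35) = 10.09 kg/s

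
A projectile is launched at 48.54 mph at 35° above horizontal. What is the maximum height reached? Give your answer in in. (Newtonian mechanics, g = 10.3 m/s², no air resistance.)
H = v₀²sin²(θ)/(2g) (with unit conversion) = 296.1 in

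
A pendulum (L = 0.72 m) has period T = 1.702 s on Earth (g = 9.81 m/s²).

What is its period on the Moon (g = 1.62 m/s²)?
T = 2π√(L/g), so T_moon/T_earth = √(g_earth/g_moon)
T_moon = 2π√(0.72/1.62) = 4.189 s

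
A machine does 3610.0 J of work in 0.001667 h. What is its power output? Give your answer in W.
P = W/t = 3610 J / 6.001 s = 601.5 W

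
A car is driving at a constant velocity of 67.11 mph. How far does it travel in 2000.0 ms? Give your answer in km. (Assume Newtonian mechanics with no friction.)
d = vt (with unit conversion) = 0.06 km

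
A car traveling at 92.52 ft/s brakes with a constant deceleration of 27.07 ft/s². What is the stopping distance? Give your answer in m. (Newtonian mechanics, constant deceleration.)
d = v₀² / (2a) (with unit conversion) = 48.19 m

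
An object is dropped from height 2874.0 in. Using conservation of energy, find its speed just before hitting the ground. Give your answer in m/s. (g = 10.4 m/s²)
mgh = ½mv² → v = √(2gh) = √(2×10.4×73) = 38.97 m/s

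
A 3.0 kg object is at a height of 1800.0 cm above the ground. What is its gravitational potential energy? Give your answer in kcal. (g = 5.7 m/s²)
PE = mgh = 3 kg × 5.7 m/s² × 18 m = 307.8 J = 0.07357 kcal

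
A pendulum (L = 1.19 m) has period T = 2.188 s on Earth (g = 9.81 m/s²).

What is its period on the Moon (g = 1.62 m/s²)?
T = 2π√(L/g), so T_moon/T_earth = √(g_earth/g_moon)
T_moon = 2π√(1.19/1.62) = 5.385 s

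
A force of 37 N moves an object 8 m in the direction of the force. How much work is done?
W = Fd = 37×8 = 296.0 J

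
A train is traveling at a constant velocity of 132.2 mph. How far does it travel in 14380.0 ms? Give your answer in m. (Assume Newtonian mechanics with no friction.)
d = vt (with unit conversion) = 849.8 m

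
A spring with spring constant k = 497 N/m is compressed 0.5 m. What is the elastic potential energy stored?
PE = ½kx² = ½×497×0.5² = 62.12 J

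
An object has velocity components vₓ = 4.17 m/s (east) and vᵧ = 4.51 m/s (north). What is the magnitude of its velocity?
|v| = √(vₓ² + vᵧ²) = √(4.17² + 4.51²) = √(37.729) = 6.14 m/s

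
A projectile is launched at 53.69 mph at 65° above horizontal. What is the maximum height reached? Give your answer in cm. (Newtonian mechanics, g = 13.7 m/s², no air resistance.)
H = v₀²sin²(θ)/(2g) (with unit conversion) = 1727.0 cm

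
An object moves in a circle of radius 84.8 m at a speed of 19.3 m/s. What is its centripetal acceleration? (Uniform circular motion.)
a_c = v²/r = 19.3²/84.8 = 372.49/84.8 = 4.39 m/s²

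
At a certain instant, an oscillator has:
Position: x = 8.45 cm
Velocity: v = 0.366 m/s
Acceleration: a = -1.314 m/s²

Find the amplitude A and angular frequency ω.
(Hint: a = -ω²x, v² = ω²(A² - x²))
a = −ω²x → ω = √(|a|/x) = √(1.314/0.0845) = 3.943 rad/s
v² = ω²(A² − x²) → A = √(x² + v²/ω²) = √(0.0845² + 0.366²/3.943²) = 0.1255 m = 12.55 cm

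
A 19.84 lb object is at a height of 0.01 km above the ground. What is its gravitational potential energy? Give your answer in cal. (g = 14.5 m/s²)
PE = mgh = 8.999 kg × 14.5 m/s² × 10 m = 1305 J = 311.9 cal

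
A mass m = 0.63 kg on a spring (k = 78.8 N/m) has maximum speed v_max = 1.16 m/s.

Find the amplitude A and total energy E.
½mv²_max = ½kA² → A = v_max√(m/k) = 1.16×√(0.63/78.8) = 0.1037 m = 10.37 cm
E = ½mv²_max = ½×0.63×1.16² = 0.4239 J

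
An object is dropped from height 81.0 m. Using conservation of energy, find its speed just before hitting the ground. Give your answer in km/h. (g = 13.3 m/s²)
mgh = ½mv² → v = √(2gh) = √(2×13.3×81) = 46.42 m/s = 167.1 km/h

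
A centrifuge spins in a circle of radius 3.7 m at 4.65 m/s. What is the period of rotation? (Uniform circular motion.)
T = 2πr/v = 2π×3.7/4.65 = 5.0 s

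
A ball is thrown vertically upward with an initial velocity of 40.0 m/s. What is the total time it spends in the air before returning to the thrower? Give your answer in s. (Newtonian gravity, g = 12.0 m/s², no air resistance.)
t_total = 2v₀/g = 6.667 s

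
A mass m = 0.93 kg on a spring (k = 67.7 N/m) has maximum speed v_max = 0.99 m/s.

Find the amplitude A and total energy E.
½mv²_max = ½kA² → A = v_max√(m/k) = 0.99×√(0.93/67.7) = 0.116 m = 11.6 cm
E = ½mv²_max = ½×0.93×0.99² = 0.4557 J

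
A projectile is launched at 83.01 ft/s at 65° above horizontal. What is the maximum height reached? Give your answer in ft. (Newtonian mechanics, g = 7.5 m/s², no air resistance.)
H = v₀²sin²(θ)/(2g) (with unit conversion) = 115.0 ft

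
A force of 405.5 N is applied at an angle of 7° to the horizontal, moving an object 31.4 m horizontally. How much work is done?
W = Fd cosθ = 405.5×31.4×cos(7°) = 12638.0 J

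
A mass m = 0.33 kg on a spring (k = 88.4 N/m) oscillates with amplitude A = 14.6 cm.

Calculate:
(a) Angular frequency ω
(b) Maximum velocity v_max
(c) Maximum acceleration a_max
ω = √(k/m) = √(88.4/0.33) = 16.37 rad/s
v_max = ωA = 16.37×0.146 = 2.39 m/s
a_max = ω²A = 16.37²×0.146 = 39.11 m/s²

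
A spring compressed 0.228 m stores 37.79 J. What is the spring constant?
PE = ½kx² → k = 2PE/x² = 2×37.79/0.228² = 1454.0 N/m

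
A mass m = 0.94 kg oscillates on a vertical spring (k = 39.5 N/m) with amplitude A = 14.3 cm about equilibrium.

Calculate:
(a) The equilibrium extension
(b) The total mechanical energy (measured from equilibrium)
x_eq = mg/k = 0.94×9.81/39.5 = 0.2335 m = 23.35 cm
E = ½kA² = ½×39.5×(0.143)² = 0.4039 J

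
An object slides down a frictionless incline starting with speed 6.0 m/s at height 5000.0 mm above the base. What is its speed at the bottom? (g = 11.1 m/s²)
½mv₀² + mgh = ½mv² → v = √(v₀² + 2gh) = √(6² + 2×11.1×5) = 12.12 m/s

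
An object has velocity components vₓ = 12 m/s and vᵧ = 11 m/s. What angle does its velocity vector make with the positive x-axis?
θ = arctan(vᵧ/vₓ) = arctan(11/12) = 42.51°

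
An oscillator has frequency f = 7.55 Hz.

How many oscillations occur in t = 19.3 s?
n = f×t = 7.55×19.3 = 145.7 oscillations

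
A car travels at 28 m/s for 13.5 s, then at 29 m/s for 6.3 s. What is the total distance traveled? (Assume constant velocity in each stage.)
d₁ = v₁t₁ = 28 × 13.5 = 378 m
d₂ = v₂t₂ = 29 × 6.3 = 182.7 m
d_total = 378 + 182.7 = 560.7 m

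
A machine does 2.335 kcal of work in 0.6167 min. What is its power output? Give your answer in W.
P = W/t = 9770 J / 37 s = 264 W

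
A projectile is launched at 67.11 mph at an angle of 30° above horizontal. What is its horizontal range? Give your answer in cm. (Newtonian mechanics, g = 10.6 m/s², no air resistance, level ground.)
R = v₀² sin(2θ) / g (with unit conversion) = 7353.0 cm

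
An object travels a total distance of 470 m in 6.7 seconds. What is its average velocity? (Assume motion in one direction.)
v_avg = Δd / Δt = 470 / 6.7 = 70.15 m/s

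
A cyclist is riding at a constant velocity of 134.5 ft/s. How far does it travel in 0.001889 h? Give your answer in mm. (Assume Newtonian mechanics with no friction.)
d = vt (with unit conversion) = 278800.0 mm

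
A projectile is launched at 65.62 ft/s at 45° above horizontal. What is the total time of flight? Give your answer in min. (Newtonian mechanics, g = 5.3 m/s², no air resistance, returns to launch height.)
T = 2v₀sin(θ)/g (with unit conversion) = 0.08895 min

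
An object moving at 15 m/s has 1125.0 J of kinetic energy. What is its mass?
KE = ½mv² → m = 2KE/v² = 2×1125.0/15² = 10.0 kg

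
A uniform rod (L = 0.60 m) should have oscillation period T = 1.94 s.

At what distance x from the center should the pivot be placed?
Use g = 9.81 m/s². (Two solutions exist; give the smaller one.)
T = 2π√((L²/12 + x²)/(gx)). Let c = T²g/(4π²) = 0.9352.
x² − cx + L²/12 = 0 → x = (c − √(c² − L²/3))/2 = 0.03326 m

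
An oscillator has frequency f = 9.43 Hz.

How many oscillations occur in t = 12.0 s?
n = f×t = 9.43×12.0 = 113.2 oscillations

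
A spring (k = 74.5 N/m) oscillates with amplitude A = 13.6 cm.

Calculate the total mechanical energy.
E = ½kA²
E = ½kA² = ½×74.5×(0.136)² = 0.689 J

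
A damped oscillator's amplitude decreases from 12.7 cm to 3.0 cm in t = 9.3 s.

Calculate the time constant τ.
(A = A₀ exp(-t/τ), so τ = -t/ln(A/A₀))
A/A₀ = 3.0/12.7 = 0.2362; ln(A/A₀) = -1.443
τ = −t/ln(A/A₀) = −9.3/-1.443 = 6.445 s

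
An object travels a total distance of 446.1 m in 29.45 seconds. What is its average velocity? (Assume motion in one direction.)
v_avg = Δd / Δt = 446.1 / 29.45 = 15.15 m/s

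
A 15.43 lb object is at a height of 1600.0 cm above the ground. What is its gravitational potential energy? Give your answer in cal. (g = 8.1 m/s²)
PE = mgh = 6.999 kg × 8.1 m/s² × 16 m = 907.1 J = 216.8 cal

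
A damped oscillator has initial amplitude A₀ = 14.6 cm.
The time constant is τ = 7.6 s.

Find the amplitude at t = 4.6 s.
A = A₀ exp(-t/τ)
A = A₀ exp(−t/τ) = 14.6×exp(−4.6/7.6) = 7.971 cm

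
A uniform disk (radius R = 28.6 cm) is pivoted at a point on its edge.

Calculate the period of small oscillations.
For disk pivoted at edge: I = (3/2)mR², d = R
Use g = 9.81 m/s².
I/m = (3/2)R² = 0.1227 m²; d = R = 0.286 m
T = 2π√((3/2)R²/(gR)) = 2π√(3R/(2g)) = 1.314 s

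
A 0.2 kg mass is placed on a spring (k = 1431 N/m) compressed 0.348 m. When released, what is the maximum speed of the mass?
½kx² = ½mv² → v = x√(k/m) = 0.348×√(1431/0.2) = 29.44 m/s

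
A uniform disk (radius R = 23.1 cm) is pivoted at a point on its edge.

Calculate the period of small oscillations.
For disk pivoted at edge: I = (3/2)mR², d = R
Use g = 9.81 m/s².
I/m = (3/2)R² = 0.08004 m²; d = R = 0.231 m
T = 2π√((3/2)R²/(gR)) = 2π√(3R/(2g)) = 1.181 s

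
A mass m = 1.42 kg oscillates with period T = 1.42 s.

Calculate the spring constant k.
T = 2π√(m/k) → k = m(2π/T)² = 1.42×(2π/1.42)² = 27.8 N/m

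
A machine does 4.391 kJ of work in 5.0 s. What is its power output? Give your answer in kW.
P = W/t = 4391 J / 5 s = 878.2 W = 0.8782 kW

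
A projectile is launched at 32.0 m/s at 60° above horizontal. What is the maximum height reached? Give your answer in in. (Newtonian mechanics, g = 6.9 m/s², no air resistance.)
H = v₀²sin²(θ)/(2g) (with unit conversion) = 2191.0 in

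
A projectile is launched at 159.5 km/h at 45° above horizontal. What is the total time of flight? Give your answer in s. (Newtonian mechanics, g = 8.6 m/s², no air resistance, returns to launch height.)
T = 2v₀sin(θ)/g (with unit conversion) = 7.286 s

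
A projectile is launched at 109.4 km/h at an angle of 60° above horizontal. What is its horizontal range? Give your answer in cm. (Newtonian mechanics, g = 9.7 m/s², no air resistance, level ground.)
R = v₀² sin(2θ) / g (with unit conversion) = 8245.0 cm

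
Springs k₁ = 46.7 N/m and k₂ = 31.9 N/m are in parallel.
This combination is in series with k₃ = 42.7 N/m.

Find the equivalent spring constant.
k₁₂ = k₁ + k₂ = 78.6 N/m (parallel)
1/k_eq = 1/k₁₂ + 1/k₃ → k_eq = 27.67 N/m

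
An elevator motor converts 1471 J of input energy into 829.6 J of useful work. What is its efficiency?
η = W_out/W_in = 829.6/1471 = 0.564 = 56.4%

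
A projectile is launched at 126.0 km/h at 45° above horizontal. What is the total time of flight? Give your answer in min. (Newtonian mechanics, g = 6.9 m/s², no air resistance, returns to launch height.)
T = 2v₀sin(θ)/g (with unit conversion) = 0.1196 min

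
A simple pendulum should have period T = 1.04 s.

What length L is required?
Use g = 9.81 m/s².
T = 2π√(L/g) → L = g(T/2π)² = 9.81×(1.04/2π)² = 0.2688 m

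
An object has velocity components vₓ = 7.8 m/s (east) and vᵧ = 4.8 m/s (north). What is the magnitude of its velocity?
|v| = √(vₓ² + vᵧ²) = √(7.8² + 4.8²) = √(83.88) = 9.16 m/s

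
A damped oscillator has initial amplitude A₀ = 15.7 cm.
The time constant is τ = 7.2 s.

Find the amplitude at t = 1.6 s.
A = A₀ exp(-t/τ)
A = A₀ exp(−t/τ) = 15.7×exp(−1.6/7.2) = 12.57 cm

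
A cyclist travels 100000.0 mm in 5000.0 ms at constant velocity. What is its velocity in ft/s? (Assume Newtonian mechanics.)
v = d/t (with unit conversion) = 65.62 ft/s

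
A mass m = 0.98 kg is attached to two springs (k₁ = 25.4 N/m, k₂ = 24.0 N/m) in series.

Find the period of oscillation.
k_eq = k₁k₂/(k₁+k₂) = 12.34 N/m
T = 2π√(m/k_eq) = 2π√(0.98/12.34) = 1.771 s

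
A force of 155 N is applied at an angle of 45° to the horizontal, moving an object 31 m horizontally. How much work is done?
W = Fd cosθ = 155×31×cos(45°) = 3397.6 J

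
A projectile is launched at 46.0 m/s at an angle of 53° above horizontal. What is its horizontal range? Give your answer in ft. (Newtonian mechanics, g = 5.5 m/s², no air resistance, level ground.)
R = v₀² sin(2θ) / g (with unit conversion) = 1213.0 ft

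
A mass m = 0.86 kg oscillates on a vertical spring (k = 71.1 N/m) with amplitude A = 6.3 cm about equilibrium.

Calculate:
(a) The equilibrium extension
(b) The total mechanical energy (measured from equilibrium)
x_eq = mg/k = 0.86×9.81/71.1 = 0.1187 m = 11.87 cm
E = ½kA² = ½×71.1×(0.063)² = 0.1411 J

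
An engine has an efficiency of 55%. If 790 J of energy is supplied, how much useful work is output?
W_out = η × W_in = 0.55 × 790 = 434.5 J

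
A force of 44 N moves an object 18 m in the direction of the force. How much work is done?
W = Fd = 44×18 = 792.0 J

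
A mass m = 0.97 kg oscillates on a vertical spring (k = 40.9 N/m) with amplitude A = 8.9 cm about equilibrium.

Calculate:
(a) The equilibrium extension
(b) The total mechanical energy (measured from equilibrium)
x_eq = mg/k = 0.97×9.81/40.9 = 0.2327 m = 23.27 cm
E = ½kA² = ½×40.9×(0.089)² = 0.162 J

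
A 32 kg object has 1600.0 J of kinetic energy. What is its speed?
KE = ½mv² → v = √(2KE/m) = √(2×1600.0/32) = 10.0 m/s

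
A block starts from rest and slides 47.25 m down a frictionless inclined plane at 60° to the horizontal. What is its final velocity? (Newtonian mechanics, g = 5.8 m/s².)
a = g sin(θ) = 5.8 × sin(60°) = 5.02 m/s²
v = √(2ad) = √(2 × 5.02 × 47.25) = 21.79 m/s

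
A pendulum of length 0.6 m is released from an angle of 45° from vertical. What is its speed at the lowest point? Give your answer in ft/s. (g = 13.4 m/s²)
h = L(1 − cosθ) = 0.6×(1 − cos45°) = 0.1757 m
v = √(2gh) = √(2×13.4×0.1757) = 2.17 m/s = 7.12 ft/s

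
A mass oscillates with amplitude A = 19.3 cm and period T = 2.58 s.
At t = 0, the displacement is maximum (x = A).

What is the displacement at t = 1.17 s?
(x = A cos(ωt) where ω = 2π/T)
ω = 2π/T = 2π/2.58 = 2.435 rad/s
x = A cos(ωt) = 19.3×cos(2.435×1.17) = -18.48 cm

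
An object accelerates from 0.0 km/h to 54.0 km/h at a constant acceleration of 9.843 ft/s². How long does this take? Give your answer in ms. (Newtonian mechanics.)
t = (v - v₀)/a (with unit conversion) = 5000.0 ms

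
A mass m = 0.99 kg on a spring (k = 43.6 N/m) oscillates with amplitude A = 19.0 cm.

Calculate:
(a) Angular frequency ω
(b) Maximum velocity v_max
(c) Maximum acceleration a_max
ω = √(k/m) = √(43.6/0.99) = 6.636 rad/s
v_max = ωA = 6.636×0.19 = 1.261 m/s
a_max = ω²A = 6.636²×0.19 = 8.368 m/s²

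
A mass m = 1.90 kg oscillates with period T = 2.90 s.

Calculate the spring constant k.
T = 2π√(m/k) → k = m(2π/T)² = 1.9×(2π/2.9)² = 8.919 N/m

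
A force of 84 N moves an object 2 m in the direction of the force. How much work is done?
W = Fd = 84×2 = 168.0 J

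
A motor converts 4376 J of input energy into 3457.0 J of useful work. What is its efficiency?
η = W_out/W_in = 3457.0/4376 = 0.79 = 79.0%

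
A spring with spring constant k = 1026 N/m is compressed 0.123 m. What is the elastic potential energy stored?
PE = ½kx² = ½×1026×0.123² = 7.761 J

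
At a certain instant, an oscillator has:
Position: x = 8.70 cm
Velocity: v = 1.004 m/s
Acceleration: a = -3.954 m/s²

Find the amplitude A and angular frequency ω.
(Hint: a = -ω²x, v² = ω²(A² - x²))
a = −ω²x → ω = √(|a|/x) = √(3.954/0.087) = 6.742 rad/s
v² = ω²(A² − x²) → A = √(x² + v²/ω²) = √(0.087² + 1.004²/6.742²) = 0.1725 m = 17.25 cm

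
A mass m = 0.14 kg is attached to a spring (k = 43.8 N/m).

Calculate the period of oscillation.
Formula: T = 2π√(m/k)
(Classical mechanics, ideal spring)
T = 2π√(m/k) = 2π√(0.14/43.8) = 0.3552 s; f = 1/T = 2.815 Hz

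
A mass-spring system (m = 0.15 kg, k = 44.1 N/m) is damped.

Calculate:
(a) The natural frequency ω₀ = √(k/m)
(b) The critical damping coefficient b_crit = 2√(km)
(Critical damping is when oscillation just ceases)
ω₀ = √(k/m) = √(44.1/0.15) = 17.15 rad/s
b_crit = 2√(km) = 2√(44.1×0.15) = 5.144 kg/s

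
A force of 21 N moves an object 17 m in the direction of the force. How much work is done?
W = Fd = 21×17 = 357.0 J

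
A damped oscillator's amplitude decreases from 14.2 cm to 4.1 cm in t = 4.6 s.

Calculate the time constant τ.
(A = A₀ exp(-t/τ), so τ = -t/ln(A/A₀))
A/A₀ = 4.1/14.2 = 0.2887; ln(A/A₀) = -1.242
τ = −t/ln(A/A₀) = −4.6/-1.242 = 3.703 s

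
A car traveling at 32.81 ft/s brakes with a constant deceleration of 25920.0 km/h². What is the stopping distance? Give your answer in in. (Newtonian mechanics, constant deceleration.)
d = v₀² / (2a) (with unit conversion) = 984.3 in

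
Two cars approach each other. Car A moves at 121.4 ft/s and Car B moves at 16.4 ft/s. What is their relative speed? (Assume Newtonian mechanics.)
v_rel = v_A + v_B = 121.4 + 16.4 = 137.8 ft/s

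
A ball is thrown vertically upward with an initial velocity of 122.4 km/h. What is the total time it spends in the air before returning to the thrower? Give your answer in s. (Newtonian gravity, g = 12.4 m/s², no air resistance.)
t_total = 2v₀/g (with unit conversion) = 5.484 s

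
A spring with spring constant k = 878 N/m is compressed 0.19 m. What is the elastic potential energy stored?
PE = ½kx² = ½×878×0.19² = 15.85 J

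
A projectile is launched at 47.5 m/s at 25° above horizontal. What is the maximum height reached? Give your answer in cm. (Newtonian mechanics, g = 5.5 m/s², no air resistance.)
H = v₀²sin²(θ)/(2g) (with unit conversion) = 3663.0 cm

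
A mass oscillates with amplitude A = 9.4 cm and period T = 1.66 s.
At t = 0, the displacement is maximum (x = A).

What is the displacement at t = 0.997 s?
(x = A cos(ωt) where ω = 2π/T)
ω = 2π/T = 2π/1.66 = 3.785 rad/s
x = A cos(ωt) = 9.4×cos(3.785×0.997) = -7.584 cm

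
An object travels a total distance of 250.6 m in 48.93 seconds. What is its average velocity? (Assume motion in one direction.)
v_avg = Δd / Δt = 250.6 / 48.93 = 5.12 m/s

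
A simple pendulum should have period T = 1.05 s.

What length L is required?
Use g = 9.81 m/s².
T = 2π√(L/g) → L = g(T/2π)² = 9.81×(1.05/2π)² = 0.274 m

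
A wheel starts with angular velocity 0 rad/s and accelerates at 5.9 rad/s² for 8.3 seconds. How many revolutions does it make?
θ = ω₀t + ½αt² = 0×8.3 + ½×5.9×8.3² = 203.23 rad
Revolutions = θ/(2π) = 203.23/(2π) = 32.34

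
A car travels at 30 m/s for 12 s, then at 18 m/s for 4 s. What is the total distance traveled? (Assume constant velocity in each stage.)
d₁ = v₁t₁ = 30 × 12 = 360 m
d₂ = v₂t₂ = 18 × 4 = 72 m
d_total = 360 + 72 = 432 m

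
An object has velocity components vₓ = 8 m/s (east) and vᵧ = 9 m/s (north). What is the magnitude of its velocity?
|v| = √(vₓ² + vᵧ²) = √(8² + 9²) = √(145) = 12.04 m/s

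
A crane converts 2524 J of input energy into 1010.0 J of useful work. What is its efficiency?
η = W_out/W_in = 1010.0/2524 = 0.4002 = 40.02%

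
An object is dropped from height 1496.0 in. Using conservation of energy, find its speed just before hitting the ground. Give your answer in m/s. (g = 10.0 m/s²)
mgh = ½mv² → v = √(2gh) = √(2×10.0×38) = 27.57 m/s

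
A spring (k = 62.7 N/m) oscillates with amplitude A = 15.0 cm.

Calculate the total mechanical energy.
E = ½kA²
E = ½kA² = ½×62.7×(0.15)² = 0.7054 J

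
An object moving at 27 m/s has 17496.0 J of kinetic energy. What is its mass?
KE = ½mv² → m = 2KE/v² = 2×17496.0/27² = 48.0 kg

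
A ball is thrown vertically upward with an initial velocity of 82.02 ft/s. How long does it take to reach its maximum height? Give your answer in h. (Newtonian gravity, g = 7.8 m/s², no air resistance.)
t_up = v₀/g (with unit conversion) = 0.0008903 h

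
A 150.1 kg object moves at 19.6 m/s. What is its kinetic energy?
KE = ½mv² = ½×150.1×19.6² = 28831.21 J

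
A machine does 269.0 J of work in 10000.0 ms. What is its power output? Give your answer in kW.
P = W/t = 269 J / 10 s = 26.9 W = 0.0269 kW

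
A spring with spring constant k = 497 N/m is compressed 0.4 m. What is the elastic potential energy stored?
PE = ½kx² = ½×497×0.4² = 39.76 J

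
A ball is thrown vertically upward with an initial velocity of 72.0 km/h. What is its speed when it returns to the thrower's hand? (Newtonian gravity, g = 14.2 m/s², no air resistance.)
By conservation of energy, the ball returns at the same speed = 72.0 km/h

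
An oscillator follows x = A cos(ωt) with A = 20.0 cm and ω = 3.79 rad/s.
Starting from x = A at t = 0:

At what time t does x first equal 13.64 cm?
cos(ωt) = x/A = 13.64/20.0 = 0.682
ωt = arccos(0.682) = 0.8203 rad
t = 0.8203/3.79 = 0.2164 s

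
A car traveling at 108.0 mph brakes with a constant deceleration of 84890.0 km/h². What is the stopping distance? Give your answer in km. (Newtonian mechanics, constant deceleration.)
d = v₀² / (2a) (with unit conversion) = 0.1779 km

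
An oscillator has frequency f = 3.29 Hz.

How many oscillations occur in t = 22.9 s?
n = f×t = 3.29×22.9 = 75.34 oscillations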